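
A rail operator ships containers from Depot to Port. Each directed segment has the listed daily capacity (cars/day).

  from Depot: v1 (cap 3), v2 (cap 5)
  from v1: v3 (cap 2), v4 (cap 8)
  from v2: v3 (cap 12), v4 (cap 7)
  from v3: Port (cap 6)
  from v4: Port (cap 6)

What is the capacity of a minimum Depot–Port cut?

8

Augment Depot→v1→v3→Port: bottleneck 2, flow now 2.
Augment Depot→v1→v4→Port: bottleneck 1, flow now 3.
Augment Depot→v2→v3→Port: bottleneck 4, flow now 7.
Augment Depot→v2→v4→Port: bottleneck 1, flow now 8.
No augmenting path remains; maximum flow = 8.
By max-flow min-cut, the minimum cut capacity equals the max flow.
In the residual graph, reachable from Depot: {Depot}.
Min-cut edges: Depot→v1 (3), Depot→v2 (5); capacity 3 + 5 = 8.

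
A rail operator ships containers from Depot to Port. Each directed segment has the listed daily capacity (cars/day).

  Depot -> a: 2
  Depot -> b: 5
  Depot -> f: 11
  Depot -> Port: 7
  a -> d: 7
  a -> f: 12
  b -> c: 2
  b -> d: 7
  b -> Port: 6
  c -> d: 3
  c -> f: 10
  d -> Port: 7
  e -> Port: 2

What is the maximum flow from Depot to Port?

Augment Depot→Port: bottleneck 7, flow now 7.
Augment Depot→b→Port: bottleneck 5, flow now 12.
Augment Depot→a→d→Port: bottleneck 2, flow now 14.
No augmenting path remains; maximum flow = 14.
In the residual graph, reachable from Depot: {Depot, f}.
Min-cut edges: Depot→a (2), Depot→b (5), Depot→Port (7); capacity 2 + 5 + 7 = 14.
This cut is saturated, so no flow can exceed 14.

14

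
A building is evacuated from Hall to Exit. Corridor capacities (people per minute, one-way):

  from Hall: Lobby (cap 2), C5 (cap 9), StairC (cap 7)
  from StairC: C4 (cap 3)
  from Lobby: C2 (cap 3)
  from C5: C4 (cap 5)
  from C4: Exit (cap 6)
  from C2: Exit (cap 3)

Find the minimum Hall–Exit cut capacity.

8

Augment Hall→StairC→C4→Exit: bottleneck 3, flow now 3.
Augment Hall→Lobby→C2→Exit: bottleneck 2, flow now 5.
Augment Hall→C5→C4→Exit: bottleneck 3, flow now 8.
No augmenting path remains; maximum flow = 8.
By max-flow min-cut, the minimum cut capacity equals the max flow.
In the residual graph, reachable from Hall: {Hall, StairC, C5, C4}.
Min-cut edges: Hall→Lobby (2), C4→Exit (6); capacity 2 + 6 = 8.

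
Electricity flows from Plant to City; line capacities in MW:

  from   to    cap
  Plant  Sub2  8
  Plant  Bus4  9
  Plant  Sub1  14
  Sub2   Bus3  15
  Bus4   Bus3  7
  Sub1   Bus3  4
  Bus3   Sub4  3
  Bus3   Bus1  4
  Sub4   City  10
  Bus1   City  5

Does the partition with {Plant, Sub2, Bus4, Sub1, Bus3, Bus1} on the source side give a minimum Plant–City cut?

No — its capacity is 8, but the minimum cut has capacity 7.

Given cut capacity: 3 + 5 = 8.
Augment Plant→Sub2→Bus3→Sub4→City: bottleneck 3, flow now 3.
Augment Plant→Sub2→Bus3→Bus1→City: bottleneck 4, flow now 7.
No augmenting path remains; maximum flow = 7.
In the residual graph, reachable from Plant: {Plant, Sub2, Bus4, Sub1, Bus3}.
Min-cut edges: Bus3→Sub4 (3), Bus3→Bus1 (4); capacity 3 + 4 = 7.
Cut capacity 8 exceeds the max flow 7, so it is not minimum.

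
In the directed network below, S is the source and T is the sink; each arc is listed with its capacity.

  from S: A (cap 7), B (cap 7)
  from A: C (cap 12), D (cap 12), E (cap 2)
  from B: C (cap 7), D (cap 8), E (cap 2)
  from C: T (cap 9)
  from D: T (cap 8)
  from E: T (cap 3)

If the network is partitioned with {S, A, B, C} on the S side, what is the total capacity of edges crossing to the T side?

Edges leaving {S, A, B, C}: A→D (12), A→E (2), B→D (8), B→E (2), C→T (9).
Cut capacity = 12 + 2 + 8 + 2 + 9 = 33.

33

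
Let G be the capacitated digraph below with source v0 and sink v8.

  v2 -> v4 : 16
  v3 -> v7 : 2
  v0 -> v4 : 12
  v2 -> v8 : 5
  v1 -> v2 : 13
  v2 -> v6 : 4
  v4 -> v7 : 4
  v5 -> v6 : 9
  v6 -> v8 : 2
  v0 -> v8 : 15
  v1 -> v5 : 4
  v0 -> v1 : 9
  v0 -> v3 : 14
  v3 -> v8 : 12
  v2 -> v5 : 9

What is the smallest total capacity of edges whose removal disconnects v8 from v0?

34

Augment v0→v8: bottleneck 15, flow now 15.
Augment v0→v3→v8: bottleneck 12, flow now 27.
Augment v0→v1→v2→v8: bottleneck 5, flow now 32.
Augment v0→v1→v2→v6→v8: bottleneck 2, flow now 34.
No augmenting path remains; maximum flow = 34.
By max-flow min-cut, the minimum cut capacity equals the max flow.
In the residual graph, reachable from v0: {v0, v1, v2, v3, v4, v5, v6, v7}.
Min-cut edges: v0→v8 (15), v2→v8 (5), v3→v8 (12), v6→v8 (2); capacity 15 + 5 + 12 + 2 = 34.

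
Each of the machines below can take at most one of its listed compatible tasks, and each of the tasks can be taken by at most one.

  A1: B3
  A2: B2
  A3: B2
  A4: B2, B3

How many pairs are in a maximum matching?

2

Unit-capacity flow: source→left, listed edges, right→sink; max matching = max flow.
Augmenting path A1→B3 (+1); matched 1.
Augmenting path A2→B2 (+1); matched 2.
No augmenting path remains; maximum matching = 2.
König certificate: {B2, B3} is a vertex cover of size 2 (every listed pair touches it), so no matching can be larger.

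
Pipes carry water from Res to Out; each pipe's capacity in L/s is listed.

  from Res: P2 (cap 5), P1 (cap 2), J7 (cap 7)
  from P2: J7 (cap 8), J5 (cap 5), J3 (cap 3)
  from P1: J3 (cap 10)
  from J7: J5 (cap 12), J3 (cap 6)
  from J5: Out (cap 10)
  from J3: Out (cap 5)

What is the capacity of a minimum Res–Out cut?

14

Augment Res→P2→J5→Out: bottleneck 5, flow now 5.
Augment Res→P1→J3→Out: bottleneck 2, flow now 7.
Augment Res→J7→J5→Out: bottleneck 5, flow now 12.
Augment Res→J7→J3→Out: bottleneck 2, flow now 14.
No augmenting path remains; maximum flow = 14.
By max-flow min-cut, the minimum cut capacity equals the max flow.
In the residual graph, reachable from Res: {Res}.
Min-cut edges: Res→P2 (5), Res→P1 (2), Res→J7 (7); capacity 5 + 2 + 7 = 14.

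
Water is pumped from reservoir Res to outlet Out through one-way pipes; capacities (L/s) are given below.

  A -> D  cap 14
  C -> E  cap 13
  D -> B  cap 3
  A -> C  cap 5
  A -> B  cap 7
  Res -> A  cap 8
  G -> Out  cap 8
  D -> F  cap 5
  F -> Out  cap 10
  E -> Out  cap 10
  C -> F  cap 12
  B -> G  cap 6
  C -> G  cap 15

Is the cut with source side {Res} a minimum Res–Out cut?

Given cut capacity: 8 = 8.
Augment Res→A→B→G→Out: bottleneck 6, flow now 6.
Augment Res→A→C→E→Out: bottleneck 2, flow now 8.
No augmenting path remains; maximum flow = 8.
Cut capacity 8 equals the max flow, so it is a minimum cut.

Yes — it is a minimum cut (capacity 8).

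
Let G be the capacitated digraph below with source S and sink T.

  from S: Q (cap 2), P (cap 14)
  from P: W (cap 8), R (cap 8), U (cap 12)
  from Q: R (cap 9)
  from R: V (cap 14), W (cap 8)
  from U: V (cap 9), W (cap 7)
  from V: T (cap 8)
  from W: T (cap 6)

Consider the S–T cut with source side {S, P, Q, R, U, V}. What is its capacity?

Edges leaving {S, P, Q, R, U, V}: P→W (8), R→W (8), U→W (7), V→T (8).
Cut capacity = 8 + 8 + 7 + 8 = 31.

31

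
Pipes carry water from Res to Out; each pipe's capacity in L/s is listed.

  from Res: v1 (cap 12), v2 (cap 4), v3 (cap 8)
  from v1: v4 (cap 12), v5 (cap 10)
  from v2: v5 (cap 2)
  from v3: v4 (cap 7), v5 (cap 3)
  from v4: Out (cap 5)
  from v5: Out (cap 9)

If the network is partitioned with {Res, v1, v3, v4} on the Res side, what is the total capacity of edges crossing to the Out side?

Edges leaving {Res, v1, v3, v4}: Res→v2 (4), v1→v5 (10), v3→v5 (3), v4→Out (5).
Cut capacity = 4 + 10 + 3 + 5 = 22.

22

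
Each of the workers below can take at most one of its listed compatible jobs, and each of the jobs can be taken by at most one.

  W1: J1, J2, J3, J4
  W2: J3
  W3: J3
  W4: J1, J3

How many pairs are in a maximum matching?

3

Unit-capacity flow: source→left, listed edges, right→sink; max matching = max flow.
Augmenting path W1→J1 (+1); matched 1.
Augmenting path W2→J3 (+1); matched 2.
Augmenting path W4→J1→W1→J2 (+1); matched 3.
No augmenting path remains; maximum matching = 3.
König certificate: {W1, W4, J3} is a vertex cover of size 3 (every listed pair touches it), so no matching can be larger.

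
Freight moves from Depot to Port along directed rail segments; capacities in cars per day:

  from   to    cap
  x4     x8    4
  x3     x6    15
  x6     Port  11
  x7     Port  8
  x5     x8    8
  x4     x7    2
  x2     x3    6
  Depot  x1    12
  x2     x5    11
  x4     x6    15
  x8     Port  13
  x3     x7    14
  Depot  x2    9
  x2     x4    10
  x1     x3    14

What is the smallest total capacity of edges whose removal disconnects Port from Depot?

Augment Depot→x1→x3→x6→Port: bottleneck 11, flow now 11.
Augment Depot→x1→x3→x7→Port: bottleneck 1, flow now 12.
Augment Depot→x2→x3→x7→Port: bottleneck 6, flow now 18.
Augment Depot→x2→x4→x7→Port: bottleneck 1, flow now 19.
Augment Depot→x2→x4→x8→Port: bottleneck 2, flow now 21.
No augmenting path remains; maximum flow = 21.
By max-flow min-cut, the minimum cut capacity equals the max flow.
In the residual graph, reachable from Depot: {Depot}.
Min-cut edges: Depot→x1 (12), Depot→x2 (9); capacity 12 + 9 = 21.

21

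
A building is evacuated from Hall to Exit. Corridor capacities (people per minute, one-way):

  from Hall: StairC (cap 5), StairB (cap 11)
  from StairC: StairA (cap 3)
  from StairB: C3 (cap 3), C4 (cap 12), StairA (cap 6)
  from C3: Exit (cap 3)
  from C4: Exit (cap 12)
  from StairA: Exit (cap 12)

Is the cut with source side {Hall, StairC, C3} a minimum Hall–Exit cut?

Given cut capacity: 11 + 3 + 3 = 17.
Augment Hall→StairC→StairA→Exit: bottleneck 3, flow now 3.
Augment Hall→StairB→C3→Exit: bottleneck 3, flow now 6.
Augment Hall→StairB→C4→Exit: bottleneck 8, flow now 14.
No augmenting path remains; maximum flow = 14.
In the residual graph, reachable from Hall: {Hall, StairC}.
Min-cut edges: Hall→StairB (11), StairC→StairA (3); capacity 11 + 3 = 14.
Cut capacity 17 exceeds the max flow 14, so it is not minimum.

No — its capacity is 17, but the minimum cut has capacity 14.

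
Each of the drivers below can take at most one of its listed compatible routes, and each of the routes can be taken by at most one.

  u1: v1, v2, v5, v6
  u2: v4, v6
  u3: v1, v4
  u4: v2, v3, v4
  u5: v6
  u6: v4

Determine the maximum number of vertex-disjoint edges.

Unit-capacity flow: source→left, listed edges, right→sink; max matching = max flow.
Augmenting path u1→v1 (+1); matched 1.
Augmenting path u2→v4 (+1); matched 2.
Augmenting path u4→v2 (+1); matched 3.
Augmenting path u5→v6 (+1); matched 4.
Augmenting path u3→v1→u1→v5 (+1); matched 5.
No augmenting path remains; maximum matching = 5.
König certificate: {u1, u3, u4, v4, v6} is a vertex cover of size 5 (every listed pair touches it), so no matching can be larger.

5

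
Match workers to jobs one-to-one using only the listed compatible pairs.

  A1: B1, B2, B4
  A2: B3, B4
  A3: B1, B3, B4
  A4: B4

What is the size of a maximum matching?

4

Unit-capacity flow: source→left, listed edges, right→sink; max matching = max flow.
Augmenting path A1→B1 (+1); matched 1.
Augmenting path A2→B3 (+1); matched 2.
Augmenting path A3→B4 (+1); matched 3.
Augmenting path A4→B4→A3→B1→A1→B2 (+1); matched 4.
No augmenting path remains; maximum matching = 4.
König certificate: {A1, A2, A3, A4} is a vertex cover of size 4 (every listed pair touches it), so no matching can be larger.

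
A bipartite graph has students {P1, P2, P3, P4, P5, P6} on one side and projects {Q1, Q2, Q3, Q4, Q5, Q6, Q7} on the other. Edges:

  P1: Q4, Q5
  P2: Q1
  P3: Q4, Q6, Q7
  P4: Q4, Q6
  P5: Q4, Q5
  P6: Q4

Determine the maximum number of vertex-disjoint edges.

Unit-capacity flow: source→left, listed edges, right→sink; max matching = max flow.
Augmenting path P1→Q4 (+1); matched 1.
Augmenting path P2→Q1 (+1); matched 2.
Augmenting path P3→Q6 (+1); matched 3.
Augmenting path P5→Q5 (+1); matched 4.
Augmenting path P4→Q6→P3→Q7 (+1); matched 5.
No augmenting path remains; maximum matching = 5.
König certificate: {P2, P3, P4, Q4, Q5} is a vertex cover of size 5 (every listed pair touches it), so no matching can be larger.

5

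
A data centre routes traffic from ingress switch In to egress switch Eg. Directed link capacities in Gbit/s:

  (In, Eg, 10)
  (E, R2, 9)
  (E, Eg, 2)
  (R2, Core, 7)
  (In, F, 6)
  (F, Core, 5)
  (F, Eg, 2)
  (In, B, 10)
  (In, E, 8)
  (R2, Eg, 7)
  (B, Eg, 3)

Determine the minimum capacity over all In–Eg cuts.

Augment In→Eg: bottleneck 10, flow now 10.
Augment In→E→Eg: bottleneck 2, flow now 12.
Augment In→B→Eg: bottleneck 3, flow now 15.
Augment In→F→Eg: bottleneck 2, flow now 17.
Augment In→E→R2→Eg: bottleneck 6, flow now 23.
No augmenting path remains; maximum flow = 23.
By max-flow min-cut, the minimum cut capacity equals the max flow.
In the residual graph, reachable from In: {In, B, F, Core}.
Min-cut edges: In→E (8), In→Eg (10), B→Eg (3), F→Eg (2); capacity 8 + 10 + 3 + 2 = 23.

23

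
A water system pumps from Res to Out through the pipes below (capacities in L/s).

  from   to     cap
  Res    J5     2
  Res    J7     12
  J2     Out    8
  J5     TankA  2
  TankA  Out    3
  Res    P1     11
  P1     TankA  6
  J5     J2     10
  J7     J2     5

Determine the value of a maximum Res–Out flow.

Augment Res→J5→TankA→Out: bottleneck 2, flow now 2.
Augment Res→P1→TankA→Out: bottleneck 1, flow now 3.
Augment Res→J7→J2→Out: bottleneck 5, flow now 8.
Augment Res→P1→TankA→J5→J2→Out: bottleneck 2, flow now 10. (uses reverse residual edge)
No augmenting path remains; maximum flow = 10.
In the residual graph, reachable from Res: {Res, P1, J7, TankA}.
Min-cut edges: Res→J5 (2), J7→J2 (5), TankA→Out (3); capacity 2 + 5 + 3 = 10.
This cut is saturated, so no flow can exceed 10.

10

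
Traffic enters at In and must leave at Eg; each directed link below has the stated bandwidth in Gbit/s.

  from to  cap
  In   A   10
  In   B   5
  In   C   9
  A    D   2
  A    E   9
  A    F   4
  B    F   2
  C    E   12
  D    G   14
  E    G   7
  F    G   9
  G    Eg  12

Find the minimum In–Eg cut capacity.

12

Augment In→A→D→G→Eg: bottleneck 2, flow now 2.
Augment In→A→E→G→Eg: bottleneck 7, flow now 9.
Augment In→A→F→G→Eg: bottleneck 1, flow now 10.
Augment In→B→F→G→Eg: bottleneck 2, flow now 12.
No augmenting path remains; maximum flow = 12.
By max-flow min-cut, the minimum cut capacity equals the max flow.
In the residual graph, reachable from In: {In, A, B, C, D, E, F, G}.
Min-cut edges: G→Eg (12); capacity 12 = 12.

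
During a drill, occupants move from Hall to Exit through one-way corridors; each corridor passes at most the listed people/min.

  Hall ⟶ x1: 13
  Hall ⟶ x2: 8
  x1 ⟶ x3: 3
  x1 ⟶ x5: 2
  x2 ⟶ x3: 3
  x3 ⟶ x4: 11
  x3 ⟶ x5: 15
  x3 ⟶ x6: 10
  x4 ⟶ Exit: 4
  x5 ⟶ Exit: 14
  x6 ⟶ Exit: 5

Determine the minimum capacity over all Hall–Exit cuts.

8

Augment Hall→x1→x5→Exit: bottleneck 2, flow now 2.
Augment Hall→x1→x3→x4→Exit: bottleneck 3, flow now 5.
Augment Hall→x2→x3→x4→Exit: bottleneck 1, flow now 6.
Augment Hall→x2→x3→x5→Exit: bottleneck 2, flow now 8.
No augmenting path remains; maximum flow = 8.
By max-flow min-cut, the minimum cut capacity equals the max flow.
In the residual graph, reachable from Hall: {Hall, x1, x2}.
Min-cut edges: x1→x3 (3), x1→x5 (2), x2→x3 (3); capacity 3 + 2 + 3 = 8.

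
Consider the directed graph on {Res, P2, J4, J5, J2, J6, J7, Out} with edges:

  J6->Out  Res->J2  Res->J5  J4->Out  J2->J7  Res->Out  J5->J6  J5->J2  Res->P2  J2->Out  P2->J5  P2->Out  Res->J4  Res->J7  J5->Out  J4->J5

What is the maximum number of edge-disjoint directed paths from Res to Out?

Assign every edge capacity 1; by Menger, the answer equals the max flow.
Path Res→Out (+1); total 1.
Path Res→P2→Out (+1); total 2.
Path Res→J4→Out (+1); total 3.
Path Res→J5→Out (+1); total 4.
Path Res→J2→Out (+1); total 5.
No residual Res→Out path; max flow = 5.
Certifying cut of size 5: {Res→J2, Res→J4, Res→J5, Res→Out, Res→P2}.

5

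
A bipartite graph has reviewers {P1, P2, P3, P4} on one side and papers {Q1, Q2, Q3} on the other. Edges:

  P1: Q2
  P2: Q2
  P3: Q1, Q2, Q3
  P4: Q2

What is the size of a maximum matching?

2

Unit-capacity flow: source→left, listed edges, right→sink; max matching = max flow.
Augmenting path P1→Q2 (+1); matched 1.
Augmenting path P3→Q1 (+1); matched 2.
No augmenting path remains; maximum matching = 2.
König certificate: {P3, Q2} is a vertex cover of size 2 (every listed pair touches it), so no matching can be larger.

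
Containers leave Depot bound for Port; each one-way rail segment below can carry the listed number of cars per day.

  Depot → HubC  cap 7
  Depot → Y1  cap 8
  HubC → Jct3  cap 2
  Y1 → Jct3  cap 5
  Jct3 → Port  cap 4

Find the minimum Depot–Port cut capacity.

Augment Depot→HubC→Jct3→Port: bottleneck 2, flow now 2.
Augment Depot→Y1→Jct3→Port: bottleneck 2, flow now 4.
No augmenting path remains; maximum flow = 4.
By max-flow min-cut, the minimum cut capacity equals the max flow.
In the residual graph, reachable from Depot: {Depot, HubC, Y1, Jct3}.
Min-cut edges: Jct3→Port (4); capacity 4 = 4.

4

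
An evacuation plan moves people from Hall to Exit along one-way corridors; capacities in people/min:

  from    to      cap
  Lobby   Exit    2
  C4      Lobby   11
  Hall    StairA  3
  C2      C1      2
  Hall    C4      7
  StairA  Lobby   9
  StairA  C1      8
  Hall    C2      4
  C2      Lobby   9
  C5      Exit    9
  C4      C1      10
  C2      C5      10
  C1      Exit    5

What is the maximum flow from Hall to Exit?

Augment Hall→C2→Lobby→Exit: bottleneck 2, flow now 2.
Augment Hall→C2→C5→Exit: bottleneck 2, flow now 4.
Augment Hall→C4→C1→Exit: bottleneck 5, flow now 9.
Augment Hall→C4→Lobby→C2→C5→Exit: bottleneck 2, flow now 11. (uses reverse residual edge)
No augmenting path remains; maximum flow = 11.
In the residual graph, reachable from Hall: {Hall, C4, StairA, Lobby, C1}.
Min-cut edges: Hall→C2 (4), Lobby→Exit (2), C1→Exit (5); capacity 4 + 2 + 5 = 11.
This cut is saturated, so no flow can exceed 11.

11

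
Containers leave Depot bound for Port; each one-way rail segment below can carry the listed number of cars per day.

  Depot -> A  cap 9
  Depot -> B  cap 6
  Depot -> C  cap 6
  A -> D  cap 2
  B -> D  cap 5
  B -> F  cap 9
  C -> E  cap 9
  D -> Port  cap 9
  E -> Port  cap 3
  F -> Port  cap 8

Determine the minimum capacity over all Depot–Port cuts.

Augment Depot→A→D→Port: bottleneck 2, flow now 2.
Augment Depot→B→D→Port: bottleneck 5, flow now 7.
Augment Depot→B→F→Port: bottleneck 1, flow now 8.
Augment Depot→C→E→Port: bottleneck 3, flow now 11.
No augmenting path remains; maximum flow = 11.
By max-flow min-cut, the minimum cut capacity equals the max flow.
In the residual graph, reachable from Depot: {Depot, A, C, E}.
Min-cut edges: Depot→B (6), A→D (2), E→Port (3); capacity 6 + 2 + 3 = 11.

11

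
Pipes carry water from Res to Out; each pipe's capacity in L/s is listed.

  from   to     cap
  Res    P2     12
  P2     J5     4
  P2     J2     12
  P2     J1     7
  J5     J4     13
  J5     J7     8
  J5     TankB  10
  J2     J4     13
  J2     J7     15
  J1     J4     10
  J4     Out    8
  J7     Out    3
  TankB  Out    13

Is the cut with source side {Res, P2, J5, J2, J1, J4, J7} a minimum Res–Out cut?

No — its capacity is 21, but the minimum cut has capacity 12.

Given cut capacity: 10 + 8 + 3 = 21.
Augment Res→P2→J5→J4→Out: bottleneck 4, flow now 4.
Augment Res→P2→J2→J4→Out: bottleneck 4, flow now 8.
Augment Res→P2→J2→J7→Out: bottleneck 3, flow now 11.
Augment Res→P2→J2→J4→J5→TankB→Out: bottleneck 1, flow now 12. (uses reverse residual edge)
No augmenting path remains; maximum flow = 12.
In the residual graph, reachable from Res: {Res}.
Min-cut edges: Res→P2 (12); capacity 12 = 12.
Cut capacity 21 exceeds the max flow 12, so it is not minimum.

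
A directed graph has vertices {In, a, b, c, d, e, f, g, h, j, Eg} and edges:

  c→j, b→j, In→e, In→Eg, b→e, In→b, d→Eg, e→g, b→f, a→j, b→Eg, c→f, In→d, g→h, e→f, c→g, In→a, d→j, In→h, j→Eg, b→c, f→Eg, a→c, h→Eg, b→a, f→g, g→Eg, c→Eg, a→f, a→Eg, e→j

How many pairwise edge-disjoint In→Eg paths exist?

Assign every edge capacity 1; by Menger, the answer equals the max flow.
Path In→Eg (+1); total 1.
Path In→a→Eg (+1); total 2.
Path In→b→Eg (+1); total 3.
Path In→d→Eg (+1); total 4.
Path In→h→Eg (+1); total 5.
Path In→e→f→Eg (+1); total 6.
No residual In→Eg path; max flow = 6.
Certifying cut of size 6: {In→Eg, In→a, In→b, In→d, In→e, In→h}.

6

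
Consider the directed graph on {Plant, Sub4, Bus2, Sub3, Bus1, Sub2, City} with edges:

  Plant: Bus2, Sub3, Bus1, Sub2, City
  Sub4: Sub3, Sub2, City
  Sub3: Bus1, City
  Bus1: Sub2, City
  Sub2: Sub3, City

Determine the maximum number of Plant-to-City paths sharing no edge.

4

Assign every edge capacity 1; by Menger, the answer equals the max flow.
Path Plant→City (+1); total 1.
Path Plant→Sub3→City (+1); total 2.
Path Plant→Bus1→City (+1); total 3.
Path Plant→Sub2→City (+1); total 4.
No residual Plant→City path; max flow = 4.
Certifying cut of size 4: {Plant→Bus1, Plant→City, Plant→Sub2, Plant→Sub3}.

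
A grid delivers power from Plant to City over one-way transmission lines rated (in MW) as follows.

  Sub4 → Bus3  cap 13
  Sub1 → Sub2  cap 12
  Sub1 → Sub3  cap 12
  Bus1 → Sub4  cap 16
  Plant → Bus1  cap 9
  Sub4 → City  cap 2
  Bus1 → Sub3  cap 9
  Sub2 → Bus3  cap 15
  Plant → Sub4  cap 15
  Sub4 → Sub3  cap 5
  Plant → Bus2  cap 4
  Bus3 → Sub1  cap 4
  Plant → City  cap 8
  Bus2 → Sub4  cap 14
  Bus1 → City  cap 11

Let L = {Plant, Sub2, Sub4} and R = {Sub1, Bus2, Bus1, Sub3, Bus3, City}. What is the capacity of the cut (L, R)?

56

Edges leaving {Plant, Sub2, Sub4}: Plant→Bus2 (4), Plant→Bus1 (9), Plant→City (8), Sub2→Bus3 (15), Sub4→Sub3 (5), Sub4→Bus3 (13), Sub4→City (2).
Cut capacity = 4 + 9 + 8 + 15 + 5 + 13 + 2 = 56.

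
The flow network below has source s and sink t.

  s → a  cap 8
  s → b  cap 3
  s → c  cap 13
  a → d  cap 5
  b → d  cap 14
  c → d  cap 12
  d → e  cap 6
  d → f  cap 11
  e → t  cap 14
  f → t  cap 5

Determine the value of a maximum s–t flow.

Augment s→a→d→e→t: bottleneck 5, flow now 5.
Augment s→b→d→e→t: bottleneck 1, flow now 6.
Augment s→b→d→f→t: bottleneck 2, flow now 8.
Augment s→c→d→f→t: bottleneck 3, flow now 11.
No augmenting path remains; maximum flow = 11.
In the residual graph, reachable from s: {s, a, b, c, d, f}.
Min-cut edges: d→e (6), f→t (5); capacity 6 + 5 = 11.
This cut is saturated, so no flow can exceed 11.

11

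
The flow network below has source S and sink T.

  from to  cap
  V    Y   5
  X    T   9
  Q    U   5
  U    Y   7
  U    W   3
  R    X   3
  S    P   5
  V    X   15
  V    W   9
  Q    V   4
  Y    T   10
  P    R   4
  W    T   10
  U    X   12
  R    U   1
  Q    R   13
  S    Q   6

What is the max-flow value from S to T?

Augment S→P→R→X→T: bottleneck 3, flow now 3.
Augment S→Q→U→W→T: bottleneck 3, flow now 6.
Augment S→Q→U→X→T: bottleneck 2, flow now 8.
Augment S→Q→V→W→T: bottleneck 1, flow now 9.
Augment S→P→R→U→X→T: bottleneck 1, flow now 10.
No augmenting path remains; maximum flow = 10.
In the residual graph, reachable from S: {S, P}.
Min-cut edges: S→Q (6), P→R (4); capacity 6 + 4 = 10.
This cut is saturated, so no flow can exceed 10.

10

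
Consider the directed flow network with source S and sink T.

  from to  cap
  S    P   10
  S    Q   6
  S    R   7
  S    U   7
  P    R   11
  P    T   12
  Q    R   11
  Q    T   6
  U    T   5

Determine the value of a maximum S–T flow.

Augment S→P→T: bottleneck 10, flow now 10.
Augment S→Q→T: bottleneck 6, flow now 16.
Augment S→U→T: bottleneck 5, flow now 21.
No augmenting path remains; maximum flow = 21.
In the residual graph, reachable from S: {S, R, U}.
Min-cut edges: S→P (10), S→Q (6), U→T (5); capacity 10 + 6 + 5 = 21.
This cut is saturated, so no flow can exceed 21.

21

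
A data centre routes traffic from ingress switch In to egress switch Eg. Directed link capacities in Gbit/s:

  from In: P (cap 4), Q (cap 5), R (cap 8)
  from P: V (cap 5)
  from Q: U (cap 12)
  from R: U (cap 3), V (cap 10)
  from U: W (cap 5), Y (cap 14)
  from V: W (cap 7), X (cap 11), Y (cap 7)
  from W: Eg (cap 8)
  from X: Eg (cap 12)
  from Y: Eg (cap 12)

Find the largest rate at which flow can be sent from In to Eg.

17

Augment In→P→V→W→Eg: bottleneck 4, flow now 4.
Augment In→Q→U→W→Eg: bottleneck 4, flow now 8.
Augment In→Q→U→Y→Eg: bottleneck 1, flow now 9.
Augment In→R→U→Y→Eg: bottleneck 3, flow now 12.
Augment In→R→V→X→Eg: bottleneck 5, flow now 17.
No augmenting path remains; maximum flow = 17.
In the residual graph, reachable from In: {In}.
Min-cut edges: In→P (4), In→Q (5), In→R (8); capacity 4 + 5 + 8 = 17.
This cut is saturated, so no flow can exceed 17.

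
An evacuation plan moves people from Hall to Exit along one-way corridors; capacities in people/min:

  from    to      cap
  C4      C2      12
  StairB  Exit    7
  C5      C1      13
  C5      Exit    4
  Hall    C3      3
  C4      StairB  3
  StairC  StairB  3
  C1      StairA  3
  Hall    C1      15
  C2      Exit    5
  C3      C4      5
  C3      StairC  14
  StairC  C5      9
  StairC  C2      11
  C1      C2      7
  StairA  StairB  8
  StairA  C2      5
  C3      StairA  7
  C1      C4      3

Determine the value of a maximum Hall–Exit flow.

14

Augment Hall→C1→C2→Exit: bottleneck 5, flow now 5.
Augment Hall→C1→StairA→StairB→Exit: bottleneck 3, flow now 8.
Augment Hall→C1→C4→StairB→Exit: bottleneck 3, flow now 11.
Augment Hall→C3→StairA→StairB→Exit: bottleneck 1, flow now 12.
Augment Hall→C3→StairC→C5→Exit: bottleneck 2, flow now 14.
No augmenting path remains; maximum flow = 14.
In the residual graph, reachable from Hall: {Hall, C1, C2}.
Min-cut edges: Hall→C3 (3), C1→StairA (3), C1→C4 (3), C2→Exit (5); capacity 3 + 3 + 3 + 5 = 14.
This cut is saturated, so no flow can exceed 14.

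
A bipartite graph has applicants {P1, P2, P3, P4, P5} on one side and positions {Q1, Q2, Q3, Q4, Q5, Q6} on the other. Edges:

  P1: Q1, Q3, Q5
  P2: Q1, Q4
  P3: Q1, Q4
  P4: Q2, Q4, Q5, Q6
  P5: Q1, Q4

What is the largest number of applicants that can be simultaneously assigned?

Unit-capacity flow: source→left, listed edges, right→sink; max matching = max flow.
Augmenting path P1→Q1 (+1); matched 1.
Augmenting path P2→Q4 (+1); matched 2.
Augmenting path P4→Q2 (+1); matched 3.
Augmenting path P3→Q1→P1→Q3 (+1); matched 4.
No augmenting path remains; maximum matching = 4.
König certificate: {P1, P4, Q1, Q4} is a vertex cover of size 4 (every listed pair touches it), so no matching can be larger.

4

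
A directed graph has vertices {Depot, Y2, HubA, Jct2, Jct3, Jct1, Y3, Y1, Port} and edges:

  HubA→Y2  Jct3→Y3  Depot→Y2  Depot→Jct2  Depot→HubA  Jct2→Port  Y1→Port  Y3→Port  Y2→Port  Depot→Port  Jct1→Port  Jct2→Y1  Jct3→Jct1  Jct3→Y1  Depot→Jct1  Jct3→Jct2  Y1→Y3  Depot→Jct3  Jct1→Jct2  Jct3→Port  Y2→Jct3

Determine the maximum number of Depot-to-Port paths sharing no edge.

6

Assign every edge capacity 1; by Menger, the answer equals the max flow.
Path Depot→Port (+1); total 1.
Path Depot→Y2→Port (+1); total 2.
Path Depot→Jct2→Port (+1); total 3.
Path Depot→Jct3→Port (+1); total 4.
Path Depot→Jct1→Port (+1); total 5.
Path Depot→HubA→Y2→Jct3→Y3→Port (+1); total 6.
No residual Depot→Port path; max flow = 6.
Certifying cut of size 6: {Depot→HubA, Depot→Jct1, Depot→Jct2, Depot→Jct3, Depot→Port, Depot→Y2}.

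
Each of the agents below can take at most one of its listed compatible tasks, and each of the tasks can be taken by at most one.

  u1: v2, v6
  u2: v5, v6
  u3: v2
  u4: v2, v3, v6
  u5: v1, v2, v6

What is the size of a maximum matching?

Unit-capacity flow: source→left, listed edges, right→sink; max matching = max flow.
Augmenting path u1→v2 (+1); matched 1.
Augmenting path u2→v5 (+1); matched 2.
Augmenting path u4→v3 (+1); matched 3.
Augmenting path u5→v1 (+1); matched 4.
Augmenting path u3→v2→u1→v6 (+1); matched 5.
No augmenting path remains; maximum matching = 5.
König certificate: {u1, u2, u3, u4, u5} is a vertex cover of size 5 (every listed pair touches it), so no matching can be larger.

5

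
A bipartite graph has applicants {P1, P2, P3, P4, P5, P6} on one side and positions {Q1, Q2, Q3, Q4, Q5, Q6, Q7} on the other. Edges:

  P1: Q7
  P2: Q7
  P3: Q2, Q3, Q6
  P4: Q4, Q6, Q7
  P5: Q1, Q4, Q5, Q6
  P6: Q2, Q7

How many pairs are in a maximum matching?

5

Unit-capacity flow: source→left, listed edges, right→sink; max matching = max flow.
Augmenting path P1→Q7 (+1); matched 1.
Augmenting path P3→Q2 (+1); matched 2.
Augmenting path P4→Q4 (+1); matched 3.
Augmenting path P5→Q1 (+1); matched 4.
Augmenting path P6→Q2→P3→Q3 (+1); matched 5.
No augmenting path remains; maximum matching = 5.
König certificate: {P3, P4, P5, P6, Q7} is a vertex cover of size 5 (every listed pair touches it), so no matching can be larger.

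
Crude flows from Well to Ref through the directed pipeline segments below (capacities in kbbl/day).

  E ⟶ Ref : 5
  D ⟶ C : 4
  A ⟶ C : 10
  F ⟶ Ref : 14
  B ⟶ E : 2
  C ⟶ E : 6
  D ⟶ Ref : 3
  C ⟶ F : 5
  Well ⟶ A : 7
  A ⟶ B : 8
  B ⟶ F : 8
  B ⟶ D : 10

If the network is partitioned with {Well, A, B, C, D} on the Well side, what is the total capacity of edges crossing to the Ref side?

24

Edges leaving {Well, A, B, C, D}: B→E (2), B→F (8), C→E (6), C→F (5), D→Ref (3).
Cut capacity = 2 + 8 + 6 + 5 + 3 = 24.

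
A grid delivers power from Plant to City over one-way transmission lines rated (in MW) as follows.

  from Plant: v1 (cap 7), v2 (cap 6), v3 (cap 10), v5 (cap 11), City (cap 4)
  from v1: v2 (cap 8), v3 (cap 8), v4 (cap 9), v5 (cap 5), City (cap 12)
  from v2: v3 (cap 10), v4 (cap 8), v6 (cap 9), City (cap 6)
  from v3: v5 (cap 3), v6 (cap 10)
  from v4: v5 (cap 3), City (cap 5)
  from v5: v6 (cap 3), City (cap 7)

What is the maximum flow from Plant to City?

24

Augment Plant→City: bottleneck 4, flow now 4.
Augment Plant→v1→City: bottleneck 7, flow now 11.
Augment Plant→v2→City: bottleneck 6, flow now 17.
Augment Plant→v5→City: bottleneck 7, flow now 24.
No augmenting path remains; maximum flow = 24.
In the residual graph, reachable from Plant: {Plant, v3, v5, v6}.
Min-cut edges: Plant→v1 (7), Plant→v2 (6), Plant→City (4), v5→City (7); capacity 7 + 6 + 4 + 7 = 24.
This cut is saturated, so no flow can exceed 24.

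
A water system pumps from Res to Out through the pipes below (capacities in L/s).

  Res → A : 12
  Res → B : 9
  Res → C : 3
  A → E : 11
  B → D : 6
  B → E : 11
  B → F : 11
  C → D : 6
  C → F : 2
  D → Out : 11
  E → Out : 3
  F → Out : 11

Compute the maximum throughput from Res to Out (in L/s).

Augment Res→A→E→Out: bottleneck 3, flow now 3.
Augment Res→B→D→Out: bottleneck 6, flow now 9.
Augment Res→B→F→Out: bottleneck 3, flow now 12.
Augment Res→C→D→Out: bottleneck 3, flow now 15.
No augmenting path remains; maximum flow = 15.
In the residual graph, reachable from Res: {Res, A, E}.
Min-cut edges: Res→B (9), Res→C (3), E→Out (3); capacity 9 + 3 + 3 = 15.
This cut is saturated, so no flow can exceed 15.

15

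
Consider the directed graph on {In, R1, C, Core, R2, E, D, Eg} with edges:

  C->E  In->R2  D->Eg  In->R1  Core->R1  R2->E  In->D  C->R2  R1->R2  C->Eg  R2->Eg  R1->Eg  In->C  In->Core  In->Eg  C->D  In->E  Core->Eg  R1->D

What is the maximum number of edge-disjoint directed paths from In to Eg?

Assign every edge capacity 1; by Menger, the answer equals the max flow.
Path In→Eg (+1); total 1.
Path In→R1→Eg (+1); total 2.
Path In→C→Eg (+1); total 3.
Path In→Core→Eg (+1); total 4.
Path In→R2→Eg (+1); total 5.
Path In→D→Eg (+1); total 6.
No residual In→Eg path; max flow = 6.
Certifying cut of size 6: {In→C, In→Core, In→D, In→Eg, In→R1, In→R2}.

6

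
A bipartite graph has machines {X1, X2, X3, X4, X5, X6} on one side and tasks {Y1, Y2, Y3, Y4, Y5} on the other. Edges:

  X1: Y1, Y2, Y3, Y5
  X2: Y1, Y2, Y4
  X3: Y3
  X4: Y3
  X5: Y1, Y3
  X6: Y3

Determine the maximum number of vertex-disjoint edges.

4

Unit-capacity flow: source→left, listed edges, right→sink; max matching = max flow.
Augmenting path X1→Y1 (+1); matched 1.
Augmenting path X2→Y2 (+1); matched 2.
Augmenting path X3→Y3 (+1); matched 3.
Augmenting path X5→Y1→X1→Y5 (+1); matched 4.
No augmenting path remains; maximum matching = 4.
König certificate: {X1, X2, X5, Y3} is a vertex cover of size 4 (every listed pair touches it), so no matching can be larger.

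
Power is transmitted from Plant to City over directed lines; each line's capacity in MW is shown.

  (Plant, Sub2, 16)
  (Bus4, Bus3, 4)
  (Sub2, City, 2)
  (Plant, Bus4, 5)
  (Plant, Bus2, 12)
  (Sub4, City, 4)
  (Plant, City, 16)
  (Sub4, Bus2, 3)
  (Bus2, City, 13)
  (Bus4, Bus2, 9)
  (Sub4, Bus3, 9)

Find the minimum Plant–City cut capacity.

Augment Plant→City: bottleneck 16, flow now 16.
Augment Plant→Sub2→City: bottleneck 2, flow now 18.
Augment Plant→Bus2→City: bottleneck 12, flow now 30.
Augment Plant→Bus4→Bus2→City: bottleneck 1, flow now 31.
No augmenting path remains; maximum flow = 31.
By max-flow min-cut, the minimum cut capacity equals the max flow.
In the residual graph, reachable from Plant: {Plant, Sub2, Bus4, Bus3, Bus2}.
Min-cut edges: Plant→City (16), Sub2→City (2), Bus2→City (13); capacity 16 + 2 + 13 = 31.

31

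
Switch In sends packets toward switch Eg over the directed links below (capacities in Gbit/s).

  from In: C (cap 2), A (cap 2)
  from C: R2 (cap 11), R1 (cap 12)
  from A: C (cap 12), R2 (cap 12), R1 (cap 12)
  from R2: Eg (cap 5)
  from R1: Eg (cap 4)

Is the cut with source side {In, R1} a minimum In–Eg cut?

Given cut capacity: 2 + 2 + 4 = 8.
Augment In→C→R2→Eg: bottleneck 2, flow now 2.
Augment In→A→R2→Eg: bottleneck 2, flow now 4.
No augmenting path remains; maximum flow = 4.
In the residual graph, reachable from In: {In}.
Min-cut edges: In→C (2), In→A (2); capacity 2 + 2 = 4.
Cut capacity 8 exceeds the max flow 4, so it is not minimum.

No — its capacity is 8, but the minimum cut has capacity 4.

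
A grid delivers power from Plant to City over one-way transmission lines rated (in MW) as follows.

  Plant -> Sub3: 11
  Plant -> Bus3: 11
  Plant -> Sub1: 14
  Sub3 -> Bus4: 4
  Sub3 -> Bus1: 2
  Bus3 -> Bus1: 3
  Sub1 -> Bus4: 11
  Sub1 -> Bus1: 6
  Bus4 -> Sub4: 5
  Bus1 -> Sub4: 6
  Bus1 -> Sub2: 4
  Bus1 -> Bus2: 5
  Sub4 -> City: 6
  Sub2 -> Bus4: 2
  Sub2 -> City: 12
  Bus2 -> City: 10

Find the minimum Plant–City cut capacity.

15

Augment Plant→Sub3→Bus4→Sub4→City: bottleneck 4, flow now 4.
Augment Plant→Sub3→Bus1→Sub4→City: bottleneck 2, flow now 6.
Augment Plant→Bus3→Bus1→Sub2→City: bottleneck 3, flow now 9.
Augment Plant→Sub1→Bus1→Sub2→City: bottleneck 1, flow now 10.
Augment Plant→Sub1→Bus1→Bus2→City: bottleneck 5, flow now 15.
No augmenting path remains; maximum flow = 15.
By max-flow min-cut, the minimum cut capacity equals the max flow.
In the residual graph, reachable from Plant: {Plant, Sub3, Bus3, Sub1, Bus4, Bus1, Sub4}.
Min-cut edges: Bus1→Sub2 (4), Bus1→Bus2 (5), Sub4→City (6); capacity 4 + 5 + 6 = 15.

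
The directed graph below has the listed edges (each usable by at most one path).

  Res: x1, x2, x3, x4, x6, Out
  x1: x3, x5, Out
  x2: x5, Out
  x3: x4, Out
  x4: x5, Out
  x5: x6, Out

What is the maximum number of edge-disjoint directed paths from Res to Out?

Assign every edge capacity 1; by Menger, the answer equals the max flow.
Path Res→Out (+1); total 1.
Path Res→x1→Out (+1); total 2.
Path Res→x2→Out (+1); total 3.
Path Res→x3→Out (+1); total 4.
Path Res→x4→Out (+1); total 5.
No residual Res→Out path; max flow = 5.
Certifying cut of size 5: {Res→Out, Res→x1, Res→x2, Res→x3, Res→x4}.

5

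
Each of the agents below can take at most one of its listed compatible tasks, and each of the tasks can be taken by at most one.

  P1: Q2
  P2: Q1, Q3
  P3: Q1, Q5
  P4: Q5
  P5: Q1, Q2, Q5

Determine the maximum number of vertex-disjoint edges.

4

Unit-capacity flow: source→left, listed edges, right→sink; max matching = max flow.
Augmenting path P1→Q2 (+1); matched 1.
Augmenting path P2→Q1 (+1); matched 2.
Augmenting path P3→Q5 (+1); matched 3.
Augmenting path P5→Q1→P2→Q3 (+1); matched 4.
No augmenting path remains; maximum matching = 4.
König certificate: {P2, Q1, Q2, Q5} is a vertex cover of size 4 (every listed pair touches it), so no matching can be larger.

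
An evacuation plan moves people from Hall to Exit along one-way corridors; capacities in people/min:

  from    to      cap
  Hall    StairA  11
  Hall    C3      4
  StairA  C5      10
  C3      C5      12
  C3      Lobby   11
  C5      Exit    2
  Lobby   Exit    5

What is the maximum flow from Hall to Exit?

6

Augment Hall→StairA→C5→Exit: bottleneck 2, flow now 2.
Augment Hall→C3→Lobby→Exit: bottleneck 4, flow now 6.
No augmenting path remains; maximum flow = 6.
In the residual graph, reachable from Hall: {Hall, StairA, C5}.
Min-cut edges: Hall→C3 (4), C5→Exit (2); capacity 4 + 2 = 6.
This cut is saturated, so no flow can exceed 6.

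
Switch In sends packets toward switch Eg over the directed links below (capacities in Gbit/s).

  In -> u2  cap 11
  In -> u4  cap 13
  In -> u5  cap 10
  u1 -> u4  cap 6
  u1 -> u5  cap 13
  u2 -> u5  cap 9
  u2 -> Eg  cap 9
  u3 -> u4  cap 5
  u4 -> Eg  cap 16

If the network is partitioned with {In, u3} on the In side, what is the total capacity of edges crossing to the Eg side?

39

Edges leaving {In, u3}: In→u2 (11), In→u4 (13), In→u5 (10), u3→u4 (5).
Cut capacity = 11 + 13 + 10 + 5 = 39.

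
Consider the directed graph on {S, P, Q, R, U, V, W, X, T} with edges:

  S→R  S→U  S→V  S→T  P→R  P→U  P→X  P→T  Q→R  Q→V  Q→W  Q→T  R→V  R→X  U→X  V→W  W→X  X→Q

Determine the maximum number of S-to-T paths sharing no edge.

2

Assign every edge capacity 1; by Menger, the answer equals the max flow.
Path S→T (+1); total 1.
Path S→R→X→Q→T (+1); total 2.
No residual S→T path; max flow = 2.
Certifying cut of size 2: {S→T, X→Q}.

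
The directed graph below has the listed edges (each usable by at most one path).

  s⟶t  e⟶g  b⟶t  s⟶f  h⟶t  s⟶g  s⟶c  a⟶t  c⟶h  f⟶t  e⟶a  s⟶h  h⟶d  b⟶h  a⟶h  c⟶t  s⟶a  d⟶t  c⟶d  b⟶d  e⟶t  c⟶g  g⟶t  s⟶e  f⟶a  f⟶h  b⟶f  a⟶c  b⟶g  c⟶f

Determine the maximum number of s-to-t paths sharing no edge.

7

Assign every edge capacity 1; by Menger, the answer equals the max flow.
Path s→t (+1); total 1.
Path s→a→t (+1); total 2.
Path s→c→t (+1); total 3.
Path s→e→t (+1); total 4.
Path s→f→t (+1); total 5.
Path s→g→t (+1); total 6.
Path s→h→t (+1); total 7.
No residual s→t path; max flow = 7.
Certifying cut of size 7: {s→a, s→c, s→e, s→f, s→g, s→h, s→t}.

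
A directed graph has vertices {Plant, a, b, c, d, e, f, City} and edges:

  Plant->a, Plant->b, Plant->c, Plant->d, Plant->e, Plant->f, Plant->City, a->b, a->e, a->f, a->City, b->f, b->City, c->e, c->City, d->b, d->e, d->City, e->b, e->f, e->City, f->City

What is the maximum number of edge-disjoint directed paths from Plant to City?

Assign every edge capacity 1; by Menger, the answer equals the max flow.
Path Plant→City (+1); total 1.
Path Plant→a→City (+1); total 2.
Path Plant→b→City (+1); total 3.
Path Plant→c→City (+1); total 4.
Path Plant→d→City (+1); total 5.
Path Plant→e→City (+1); total 6.
Path Plant→f→City (+1); total 7.
No residual Plant→City path; max flow = 7.
Certifying cut of size 7: {Plant→City, Plant→a, Plant→b, Plant→c, Plant→d, Plant→e, Plant→f}.

7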